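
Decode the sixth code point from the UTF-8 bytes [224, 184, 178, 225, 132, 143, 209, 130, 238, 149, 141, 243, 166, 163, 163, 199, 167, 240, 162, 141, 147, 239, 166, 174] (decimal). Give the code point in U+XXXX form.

U+01E7

Offset 0: leading byte 0xE0 = 11100000 → 3-byte char #1 = E0 B8 B2.
Offset 3: leading byte 0xE1 = 11100001 → 3-byte char #2 = E1 84 8F.
Offset 6: leading byte 0xD1 = 11010001 → 2-byte char #3 = D1 82.
Offset 8: leading byte 0xEE = 11101110 → 3-byte char #4 = EE 95 8D.
Offset 11: leading byte 0xF3 = 11110011 → 4-byte char #5 = F3 A6 A3 A3.
Offset 15: leading byte 0xC7 = 11000111 → 2-byte char #6 = C7 A7.
Leading byte 0xC7 = 11000111 matches 110xxxxx → 2-byte sequence.
Byte 1: 0xC7 = 11000111, payload 00111 (5 bits).
Byte 2: 0xA7 = 10100111 (10xxxxxx ✓), payload 100111.
Concatenate: 00111100111 = 0x1E7 (11 bits → U+01E7).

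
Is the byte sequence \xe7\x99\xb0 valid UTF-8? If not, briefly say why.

Leading byte 0xE7 = 11100111 → 3-byte form.
Continuation bytes 0x99=10011001, 0xB0=10110000 all match 10xxxxxx.
Decoded value 0x7670 is ≥ 0x800 (shortest form) and not a surrogate.

valid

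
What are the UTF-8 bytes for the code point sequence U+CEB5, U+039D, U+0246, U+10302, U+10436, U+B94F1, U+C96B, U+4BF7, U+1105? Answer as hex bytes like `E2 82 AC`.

U+CEB5: 3-byte form → EC BA B5.
U+039D: 2-byte form → CE 9D.
U+0246: 2-byte form → C9 86.
U+10302: 4-byte form → F0 90 8C 82.
U+10436: 4-byte form → F0 90 90 B6.
U+B94F1: 4-byte form → F2 B9 93 B1.
U+C96B: 3-byte form → EC A5 AB.
U+4BF7: 3-byte form → E4 AF B7.
U+1105: 3-byte form → E1 84 85.
Concatenated (28 bytes): EC BA B5 CE 9D C9 86 F0 90 8C 82 F0 90 90 B6 F2 B9 93 B1 EC A5 AB E4 AF B7 E1 84 85.

EC BA B5 CE 9D C9 86 F0 90 8C 82 F0 90 90 B6 F2 B9 93 B1 EC A5 AB E4 AF B7 E1 84 85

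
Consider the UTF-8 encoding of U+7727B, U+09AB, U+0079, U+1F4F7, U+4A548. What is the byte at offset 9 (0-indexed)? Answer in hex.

U+7727B → 4-byte form F1 B7 89 BB at offsets 0–3.
U+09AB → 3-byte form E0 A6 AB at offsets 4–6.
U+0079 → 1-byte form 79 at offsets 7–7.
U+1F4F7 → 4-byte form F0 9F 93 B7 at offsets 8–11.
Offset 9 falls in char 4's range; it's byte 2 of F0 9F 93 B7 = 0x9F.

0x9F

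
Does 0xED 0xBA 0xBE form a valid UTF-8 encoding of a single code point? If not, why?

Structurally a 3-byte sequence; payload = 0xDEBE.
But 0xDEBE is in U+D800–U+DFFF, the surrogate range. Surrogates are not Unicode scalar values and are forbidden in UTF-8.

invalid (encodes a surrogate (U+D800–U+DFFF))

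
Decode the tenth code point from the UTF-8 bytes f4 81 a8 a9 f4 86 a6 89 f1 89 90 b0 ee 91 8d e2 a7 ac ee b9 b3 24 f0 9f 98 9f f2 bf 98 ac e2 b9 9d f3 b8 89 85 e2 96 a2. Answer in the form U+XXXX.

Offset 0: leading byte 0xF4 = 11110100 → 4-byte char #1 = F4 81 A8 A9.
Offset 4: leading byte 0xF4 = 11110100 → 4-byte char #2 = F4 86 A6 89.
Offset 8: leading byte 0xF1 = 11110001 → 4-byte char #3 = F1 89 90 B0.
Offset 12: leading byte 0xEE = 11101110 → 3-byte char #4 = EE 91 8D.
Offset 15: leading byte 0xE2 = 11100010 → 3-byte char #5 = E2 A7 AC.
Offset 18: leading byte 0xEE = 11101110 → 3-byte char #6 = EE B9 B3.
Offset 21: leading byte 0x24 = 00100100 → 1-byte char #7 = 24.
Offset 22: leading byte 0xF0 = 11110000 → 4-byte char #8 = F0 9F 98 9F.
Offset 26: leading byte 0xF2 = 11110010 → 4-byte char #9 = F2 BF 98 AC.
Offset 30: leading byte 0xE2 = 11100010 → 3-byte char #10 = E2 B9 9D.
Leading byte 0xE2 = 11100010 matches 1110xxxx → 3-byte sequence.
Byte 1: 0xE2 = 11100010, payload 0010 (4 bits).
Byte 2: 0xB9 = 10111001 (10xxxxxx ✓), payload 111001.
Byte 3: 0x9D = 10011101 (10xxxxxx ✓), payload 011101.
Concatenate: 0010111001011101 = 0x2E5D (16 bits → U+2E5D).

U+2E5D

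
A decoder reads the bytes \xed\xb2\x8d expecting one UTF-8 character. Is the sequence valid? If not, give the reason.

Structurally a 3-byte sequence; payload = 0xDC8D.
But 0xDC8D is in U+D800–U+DFFF, the surrogate range. Surrogates are not Unicode scalar values and are forbidden in UTF-8.

invalid (encodes a surrogate (U+D800–U+DFFF))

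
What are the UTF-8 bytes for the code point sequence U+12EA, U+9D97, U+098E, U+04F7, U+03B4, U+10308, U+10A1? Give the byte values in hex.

U+12EA: 3-byte form → E1 8B AA.
U+9D97: 3-byte form → E9 B6 97.
U+098E: 3-byte form → E0 A6 8E.
U+04F7: 2-byte form → D3 B7.
U+03B4: 2-byte form → CE B4.
U+10308: 4-byte form → F0 90 8C 88.
U+10A1: 3-byte form → E1 82 A1.
Concatenated (20 bytes): E1 8B AA E9 B6 97 E0 A6 8E D3 B7 CE B4 F0 90 8C 88 E1 82 A1.

E1 8B AA E9 B6 97 E0 A6 8E D3 B7 CE B4 F0 90 8C 88 E1 82 A1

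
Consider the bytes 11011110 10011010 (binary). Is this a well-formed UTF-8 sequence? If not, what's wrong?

valid

Leading byte 0xDE = 11011110 → 2-byte form.
Continuation bytes 0x9A=10011010 all match 10xxxxxx.
Decoded value 0x79A is ≥ 0x80 (shortest form) and not a surrogate.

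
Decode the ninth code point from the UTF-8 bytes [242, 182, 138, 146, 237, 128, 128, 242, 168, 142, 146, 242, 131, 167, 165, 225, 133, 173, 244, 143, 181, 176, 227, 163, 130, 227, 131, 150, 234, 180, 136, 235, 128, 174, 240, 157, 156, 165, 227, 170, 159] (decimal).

U+AD08

Offset 0: leading byte 0xF2 = 11110010 → 4-byte char #1 = F2 B6 8A 92.
Offset 4: leading byte 0xED = 11101101 → 3-byte char #2 = ED 80 80.
Offset 7: leading byte 0xF2 = 11110010 → 4-byte char #3 = F2 A8 8E 92.
Offset 11: leading byte 0xF2 = 11110010 → 4-byte char #4 = F2 83 A7 A5.
Offset 15: leading byte 0xE1 = 11100001 → 3-byte char #5 = E1 85 AD.
Offset 18: leading byte 0xF4 = 11110100 → 4-byte char #6 = F4 8F B5 B0.
Offset 22: leading byte 0xE3 = 11100011 → 3-byte char #7 = E3 A3 82.
Offset 25: leading byte 0xE3 = 11100011 → 3-byte char #8 = E3 83 96.
Offset 28: leading byte 0xEA = 11101010 → 3-byte char #9 = EA B4 88.
Leading byte 0xEA = 11101010 matches 1110xxxx → 3-byte sequence.
Byte 1: 0xEA = 11101010, payload 1010 (4 bits).
Byte 2: 0xB4 = 10110100 (10xxxxxx ✓), payload 110100.
Byte 3: 0x88 = 10001000 (10xxxxxx ✓), payload 001000.
Concatenate: 1010110100001000 = 0xAD08 (16 bits → U+AD08).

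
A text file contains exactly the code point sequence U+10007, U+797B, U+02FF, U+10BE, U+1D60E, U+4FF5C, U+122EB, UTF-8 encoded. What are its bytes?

F0 90 80 87 E7 A5 BB CB BF E1 82 BE F0 9D 98 8E F1 8F BD 9C F0 92 8B AB

U+10007: 4-byte form → F0 90 80 87.
U+797B: 3-byte form → E7 A5 BB.
U+02FF: 2-byte form → CB BF.
U+10BE: 3-byte form → E1 82 BE.
U+1D60E: 4-byte form → F0 9D 98 8E.
U+4FF5C: 4-byte form → F1 8F BD 9C.
U+122EB: 4-byte form → F0 92 8B AB.
Concatenated (24 bytes): F0 90 80 87 E7 A5 BB CB BF E1 82 BE F0 9D 98 8E F1 8F BD 9C F0 92 8B AB.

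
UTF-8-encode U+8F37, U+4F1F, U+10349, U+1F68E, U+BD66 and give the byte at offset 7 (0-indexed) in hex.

U+8F37 → 3-byte form E8 BC B7 at offsets 0–2.
U+4F1F → 3-byte form E4 BC 9F at offsets 3–5.
U+10349 → 4-byte form F0 90 8D 89 at offsets 6–9.
Offset 7 falls in char 3's range; it's byte 2 of F0 90 8D 89 = 0x90.

0x90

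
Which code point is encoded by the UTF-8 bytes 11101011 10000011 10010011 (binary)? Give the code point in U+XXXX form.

Leading byte 0xEB = 11101011 matches 1110xxxx → 3-byte sequence.
Byte 1: 0xEB = 11101011, payload 1011 (4 bits).
Byte 2: 0x83 = 10000011 (10xxxxxx ✓), payload 000011.
Byte 3: 0x93 = 10010011 (10xxxxxx ✓), payload 010011.
Concatenate: 1011000011010011 = 0xB0D3 (16 bits → U+B0D3).

U+B0D3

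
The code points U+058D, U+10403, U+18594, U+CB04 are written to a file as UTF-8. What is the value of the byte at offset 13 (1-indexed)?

1-indexed offset 13 is 0-indexed offset 12.
U+058D → 2-byte form D6 8D at offsets 0–1.
U+10403 → 4-byte form F0 90 90 83 at offsets 2–5.
U+18594 → 4-byte form F0 98 96 94 at offsets 6–9.
U+CB04 → 3-byte form EC AC 84 at offsets 10–12.
Offset 12 falls in char 4's range; it's byte 3 of EC AC 84 = 0x84.

0x84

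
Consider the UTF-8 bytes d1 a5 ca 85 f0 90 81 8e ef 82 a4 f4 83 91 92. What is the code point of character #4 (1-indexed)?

Offset 0: leading byte 0xD1 = 11010001 → 2-byte char #1 = D1 A5.
Offset 2: leading byte 0xCA = 11001010 → 2-byte char #2 = CA 85.
Offset 4: leading byte 0xF0 = 11110000 → 4-byte char #3 = F0 90 81 8E.
Offset 8: leading byte 0xEF = 11101111 → 3-byte char #4 = EF 82 A4.
Leading byte 0xEF = 11101111 matches 1110xxxx → 3-byte sequence.
Byte 1: 0xEF = 11101111, payload 1111 (4 bits).
Byte 2: 0x82 = 10000010 (10xxxxxx ✓), payload 000010.
Byte 3: 0xA4 = 10100100 (10xxxxxx ✓), payload 100100.
Concatenate: 1111000010100100 = 0xF0A4 (16 bits → U+F0A4).

U+F0A4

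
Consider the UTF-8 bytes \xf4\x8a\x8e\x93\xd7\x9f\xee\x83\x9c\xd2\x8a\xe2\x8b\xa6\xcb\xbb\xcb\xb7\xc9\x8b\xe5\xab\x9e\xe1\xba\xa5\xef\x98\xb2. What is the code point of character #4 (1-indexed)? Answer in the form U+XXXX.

U+048A

Offset 0: leading byte 0xF4 = 11110100 → 4-byte char #1 = F4 8A 8E 93.
Offset 4: leading byte 0xD7 = 11010111 → 2-byte char #2 = D7 9F.
Offset 6: leading byte 0xEE = 11101110 → 3-byte char #3 = EE 83 9C.
Offset 9: leading byte 0xD2 = 11010010 → 2-byte char #4 = D2 8A.
Leading byte 0xD2 = 11010010 matches 110xxxxx → 2-byte sequence.
Byte 1: 0xD2 = 11010010, payload 10010 (5 bits).
Byte 2: 0x8A = 10001010 (10xxxxxx ✓), payload 001010.
Concatenate: 10010001010 = 0x48A (11 bits → U+048A).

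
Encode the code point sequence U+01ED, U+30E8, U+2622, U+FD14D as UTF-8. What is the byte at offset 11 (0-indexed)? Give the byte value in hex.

U+01ED → 2-byte form C7 AD at offsets 0–1.
U+30E8 → 3-byte form E3 83 A8 at offsets 2–4.
U+2622 → 3-byte form E2 98 A2 at offsets 5–7.
U+FD14D → 4-byte form F3 BD 85 8D at offsets 8–11.
Offset 11 falls in char 4's range; it's byte 4 of F3 BD 85 8D = 0x8D.

0x8D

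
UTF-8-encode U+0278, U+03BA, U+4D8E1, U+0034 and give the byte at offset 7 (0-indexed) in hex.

0xA1

U+0278 → 2-byte form C9 B8 at offsets 0–1.
U+03BA → 2-byte form CE BA at offsets 2–3.
U+4D8E1 → 4-byte form F1 8D A3 A1 at offsets 4–7.
Offset 7 falls in char 3's range; it's byte 4 of F1 8D A3 A1 = 0xA1.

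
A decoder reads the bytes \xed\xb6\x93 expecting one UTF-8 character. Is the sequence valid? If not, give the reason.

Structurally a 3-byte sequence; payload = 0xDD93.
But 0xDD93 is in U+D800–U+DFFF, the surrogate range. Surrogates are not Unicode scalar values and are forbidden in UTF-8.

invalid (encodes a surrogate (U+D800–U+DFFF))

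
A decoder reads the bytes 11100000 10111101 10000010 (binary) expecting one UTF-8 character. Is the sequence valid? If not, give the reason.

valid

Leading byte 0xE0 = 11100000 → 3-byte form.
Continuation bytes 0xBD=10111101, 0x82=10000010 all match 10xxxxxx.
Decoded value 0xF42 is ≥ 0x800 (shortest form) and not a surrogate.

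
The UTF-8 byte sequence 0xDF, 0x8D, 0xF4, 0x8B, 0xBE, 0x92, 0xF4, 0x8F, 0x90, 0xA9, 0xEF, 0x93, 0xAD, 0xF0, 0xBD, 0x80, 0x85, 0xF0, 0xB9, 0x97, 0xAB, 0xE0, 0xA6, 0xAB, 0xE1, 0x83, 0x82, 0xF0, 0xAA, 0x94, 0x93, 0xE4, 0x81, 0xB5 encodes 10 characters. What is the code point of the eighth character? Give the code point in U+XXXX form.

Offset 0: leading byte 0xDF = 11011111 → 2-byte char #1 = DF 8D.
Offset 2: leading byte 0xF4 = 11110100 → 4-byte char #2 = F4 8B BE 92.
Offset 6: leading byte 0xF4 = 11110100 → 4-byte char #3 = F4 8F 90 A9.
Offset 10: leading byte 0xEF = 11101111 → 3-byte char #4 = EF 93 AD.
Offset 13: leading byte 0xF0 = 11110000 → 4-byte char #5 = F0 BD 80 85.
Offset 17: leading byte 0xF0 = 11110000 → 4-byte char #6 = F0 B9 97 AB.
Offset 21: leading byte 0xE0 = 11100000 → 3-byte char #7 = E0 A6 AB.
Offset 24: leading byte 0xE1 = 11100001 → 3-byte char #8 = E1 83 82.
Leading byte 0xE1 = 11100001 matches 1110xxxx → 3-byte sequence.
Byte 1: 0xE1 = 11100001, payload 0001 (4 bits).
Byte 2: 0x83 = 10000011 (10xxxxxx ✓), payload 000011.
Byte 3: 0x82 = 10000010 (10xxxxxx ✓), payload 000010.
Concatenate: 0001000011000010 = 0x10C2 (16 bits → U+10C2).

U+10C2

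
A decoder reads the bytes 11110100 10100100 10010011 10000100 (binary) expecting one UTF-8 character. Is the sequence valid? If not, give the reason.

invalid (encodes a value above U+10FFFF)

Leading byte 0xF4 = 11110100 → 4-byte form.
Payload = 0x1244C4, which exceeds U+10FFFF, the maximum Unicode code point. (Leading bytes F5–FF, or F4 followed by ≥ 0x90, are invalid.)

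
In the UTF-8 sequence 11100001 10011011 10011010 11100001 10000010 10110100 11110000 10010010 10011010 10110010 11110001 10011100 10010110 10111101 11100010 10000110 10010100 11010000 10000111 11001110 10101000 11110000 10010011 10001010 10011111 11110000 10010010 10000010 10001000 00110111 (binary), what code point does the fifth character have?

Offset 0: leading byte 0xE1 = 11100001 → 3-byte char #1 = E1 9B 9A.
Offset 3: leading byte 0xE1 = 11100001 → 3-byte char #2 = E1 82 B4.
Offset 6: leading byte 0xF0 = 11110000 → 4-byte char #3 = F0 92 9A B2.
Offset 10: leading byte 0xF1 = 11110001 → 4-byte char #4 = F1 9C 96 BD.
Offset 14: leading byte 0xE2 = 11100010 → 3-byte char #5 = E2 86 94.
Leading byte 0xE2 = 11100010 matches 1110xxxx → 3-byte sequence.
Byte 1: 0xE2 = 11100010, payload 0010 (4 bits).
Byte 2: 0x86 = 10000110 (10xxxxxx ✓), payload 000110.
Byte 3: 0x94 = 10010100 (10xxxxxx ✓), payload 010100.
Concatenate: 0010000110010100 = 0x2194 (16 bits → U+2194).

U+2194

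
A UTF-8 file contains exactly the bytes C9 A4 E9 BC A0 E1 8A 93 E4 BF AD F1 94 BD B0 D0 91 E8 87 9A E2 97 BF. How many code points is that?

8

Byte at offset 0: 0xC9 = 11001001 → 2-byte char (#1). Advance 2.
Byte at offset 2: 0xE9 = 11101001 → 3-byte char (#2). Advance 3.
Byte at offset 5: 0xE1 = 11100001 → 3-byte char (#3). Advance 3.
Byte at offset 8: 0xE4 = 11100100 → 3-byte char (#4). Advance 3.
Byte at offset 11: 0xF1 = 11110001 → 4-byte char (#5). Advance 4.
Byte at offset 15: 0xD0 = 11010000 → 2-byte char (#6). Advance 2.
Byte at offset 17: 0xE8 = 11101000 → 3-byte char (#7). Advance 3.
Byte at offset 20: 0xE2 = 11100010 → 3-byte char (#8). Advance 3.
Reached end at offset 23 after 8 code points.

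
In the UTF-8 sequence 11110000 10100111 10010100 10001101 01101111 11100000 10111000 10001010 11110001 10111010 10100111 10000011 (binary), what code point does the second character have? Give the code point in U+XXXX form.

Offset 0: leading byte 0xF0 = 11110000 → 4-byte char #1 = F0 A7 94 8D.
Offset 4: leading byte 0x6F = 01101111 → 1-byte char #2 = 6F.
Leading byte 0x6F = 01101111 matches 0xxxxxxx → 1-byte sequence.
Byte 1: 0x6F = 01101111, payload 1101111 (7 bits).
Concatenate: 1101111 = 0x6F (7 bits → U+006F).

U+006F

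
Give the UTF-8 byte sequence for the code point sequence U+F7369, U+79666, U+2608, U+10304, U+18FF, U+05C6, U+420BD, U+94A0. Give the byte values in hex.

F3 B7 8D A9 F1 B9 99 A6 E2 98 88 F0 90 8C 84 E1 A3 BF D7 86 F1 82 82 BD E9 92 A0

U+F7369: 4-byte form → F3 B7 8D A9.
U+79666: 4-byte form → F1 B9 99 A6.
U+2608: 3-byte form → E2 98 88.
U+10304: 4-byte form → F0 90 8C 84.
U+18FF: 3-byte form → E1 A3 BF.
U+05C6: 2-byte form → D7 86.
U+420BD: 4-byte form → F1 82 82 BD.
U+94A0: 3-byte form → E9 92 A0.
Concatenated (27 bytes): F3 B7 8D A9 F1 B9 99 A6 E2 98 88 F0 90 8C 84 E1 A3 BF D7 86 F1 82 82 BD E9 92 A0.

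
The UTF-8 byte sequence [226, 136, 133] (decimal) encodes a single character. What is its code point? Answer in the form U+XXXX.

U+2205

Leading byte 0xE2 = 11100010 matches 1110xxxx → 3-byte sequence.
Byte 1: 0xE2 = 11100010, payload 0010 (4 bits).
Byte 2: 0x88 = 10001000 (10xxxxxx ✓), payload 001000.
Byte 3: 0x85 = 10000101 (10xxxxxx ✓), payload 000101.
Concatenate: 0010001000000101 = 0x2205 (16 bits → U+2205).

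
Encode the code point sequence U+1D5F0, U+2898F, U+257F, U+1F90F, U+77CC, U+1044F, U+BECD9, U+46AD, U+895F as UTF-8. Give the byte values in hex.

U+1D5F0: 4-byte form → F0 9D 97 B0.
U+2898F: 4-byte form → F0 A8 A6 8F.
U+257F: 3-byte form → E2 95 BF.
U+1F90F: 4-byte form → F0 9F A4 8F.
U+77CC: 3-byte form → E7 9F 8C.
U+1044F: 4-byte form → F0 90 91 8F.
U+BECD9: 4-byte form → F2 BE B3 99.
U+46AD: 3-byte form → E4 9A AD.
U+895F: 3-byte form → E8 A5 9F.
Concatenated (32 bytes): F0 9D 97 B0 F0 A8 A6 8F E2 95 BF F0 9F A4 8F E7 9F 8C F0 90 91 8F F2 BE B3 99 E4 9A AD E8 A5 9F.

F0 9D 97 B0 F0 A8 A6 8F E2 95 BF F0 9F A4 8F E7 9F 8C F0 90 91 8F F2 BE B3 99 E4 9A AD E8 A5 9F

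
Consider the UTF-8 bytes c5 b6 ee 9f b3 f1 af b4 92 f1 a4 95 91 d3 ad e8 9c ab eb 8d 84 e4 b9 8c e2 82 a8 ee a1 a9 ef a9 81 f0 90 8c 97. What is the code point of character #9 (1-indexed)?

U+20A8

Offset 0: leading byte 0xC5 = 11000101 → 2-byte char #1 = C5 B6.
Offset 2: leading byte 0xEE = 11101110 → 3-byte char #2 = EE 9F B3.
Offset 5: leading byte 0xF1 = 11110001 → 4-byte char #3 = F1 AF B4 92.
Offset 9: leading byte 0xF1 = 11110001 → 4-byte char #4 = F1 A4 95 91.
Offset 13: leading byte 0xD3 = 11010011 → 2-byte char #5 = D3 AD.
Offset 15: leading byte 0xE8 = 11101000 → 3-byte char #6 = E8 9C AB.
Offset 18: leading byte 0xEB = 11101011 → 3-byte char #7 = EB 8D 84.
Offset 21: leading byte 0xE4 = 11100100 → 3-byte char #8 = E4 B9 8C.
Offset 24: leading byte 0xE2 = 11100010 → 3-byte char #9 = E2 82 A8.
Leading byte 0xE2 = 11100010 matches 1110xxxx → 3-byte sequence.
Byte 1: 0xE2 = 11100010, payload 0010 (4 bits).
Byte 2: 0x82 = 10000010 (10xxxxxx ✓), payload 000010.
Byte 3: 0xA8 = 10101000 (10xxxxxx ✓), payload 101000.
Concatenate: 0010000010101000 = 0x20A8 (16 bits → U+20A8).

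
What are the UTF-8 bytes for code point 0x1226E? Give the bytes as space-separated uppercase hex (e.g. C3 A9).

F0 92 89 AE

U+1226E = 0x1226E = 74350 decimal. In range U+10000–U+10FFFF → 4-byte form: 11110xxx 10xxxxxx 10xxxxxx 10xxxxxx.
Binary (21 bits): 000010010001001101110.
Split 3+6+6+6: 000 | 010010 | 001001 | 101110.
Byte 1: 11110000 = 0xF0.
Byte 2: 10010010 = 0x92.
Byte 3: 10001001 = 0x89.
Byte 4: 10101110 = 0xAE.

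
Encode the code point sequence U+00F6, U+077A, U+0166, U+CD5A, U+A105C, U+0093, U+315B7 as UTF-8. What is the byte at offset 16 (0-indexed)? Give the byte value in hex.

0xB1

U+00F6 → 2-byte form C3 B6 at offsets 0–1.
U+077A → 2-byte form DD BA at offsets 2–3.
U+0166 → 2-byte form C5 A6 at offsets 4–5.
U+CD5A → 3-byte form EC B5 9A at offsets 6–8.
U+A105C → 4-byte form F2 A1 81 9C at offsets 9–12.
U+0093 → 2-byte form C2 93 at offsets 13–14.
U+315B7 → 4-byte form F0 B1 96 B7 at offsets 15–18.
Offset 16 falls in char 7's range; it's byte 2 of F0 B1 96 B7 = 0xB1.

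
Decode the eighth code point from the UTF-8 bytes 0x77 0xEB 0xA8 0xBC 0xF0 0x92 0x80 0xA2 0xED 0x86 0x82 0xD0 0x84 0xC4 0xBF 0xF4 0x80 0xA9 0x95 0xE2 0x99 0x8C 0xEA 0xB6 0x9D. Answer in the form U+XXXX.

U+264C

Offset 0: leading byte 0x77 = 01110111 → 1-byte char #1 = 77.
Offset 1: leading byte 0xEB = 11101011 → 3-byte char #2 = EB A8 BC.
Offset 4: leading byte 0xF0 = 11110000 → 4-byte char #3 = F0 92 80 A2.
Offset 8: leading byte 0xED = 11101101 → 3-byte char #4 = ED 86 82.
Offset 11: leading byte 0xD0 = 11010000 → 2-byte char #5 = D0 84.
Offset 13: leading byte 0xC4 = 11000100 → 2-byte char #6 = C4 BF.
Offset 15: leading byte 0xF4 = 11110100 → 4-byte char #7 = F4 80 A9 95.
Offset 19: leading byte 0xE2 = 11100010 → 3-byte char #8 = E2 99 8C.
Leading byte 0xE2 = 11100010 matches 1110xxxx → 3-byte sequence.
Byte 1: 0xE2 = 11100010, payload 0010 (4 bits).
Byte 2: 0x99 = 10011001 (10xxxxxx ✓), payload 011001.
Byte 3: 0x8C = 10001100 (10xxxxxx ✓), payload 001100.
Concatenate: 0010011001001100 = 0x264C (16 bits → U+264C).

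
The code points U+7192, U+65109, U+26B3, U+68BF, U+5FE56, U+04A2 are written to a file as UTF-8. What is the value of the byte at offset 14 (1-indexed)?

0xF1

1-indexed offset 14 is 0-indexed offset 13.
U+7192 → 3-byte form E7 86 92 at offsets 0–2.
U+65109 → 4-byte form F1 A5 84 89 at offsets 3–6.
U+26B3 → 3-byte form E2 9A B3 at offsets 7–9.
U+68BF → 3-byte form E6 A2 BF at offsets 10–12.
U+5FE56 → 4-byte form F1 9F B9 96 at offsets 13–16.
Offset 13 falls in char 5's range; it's byte 1 of F1 9F B9 96 = 0xF1.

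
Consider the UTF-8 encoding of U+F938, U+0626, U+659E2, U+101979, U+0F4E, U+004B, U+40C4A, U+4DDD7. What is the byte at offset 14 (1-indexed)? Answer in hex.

1-indexed offset 14 is 0-indexed offset 13.
U+F938 → 3-byte form EF A4 B8 at offsets 0–2.
U+0626 → 2-byte form D8 A6 at offsets 3–4.
U+659E2 → 4-byte form F1 A5 A7 A2 at offsets 5–8.
U+101979 → 4-byte form F4 81 A5 B9 at offsets 9–12.
U+0F4E → 3-byte form E0 BD 8E at offsets 13–15.
Offset 13 falls in char 5's range; it's byte 1 of E0 BD 8E = 0xE0.

0xE0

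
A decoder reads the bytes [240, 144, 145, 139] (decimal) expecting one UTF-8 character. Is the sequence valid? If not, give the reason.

Leading byte 0xF0 = 11110000 → 4-byte form.
Continuation bytes 0x90=10010000, 0x91=10010001, 0x8B=10001011 all match 10xxxxxx.
Decoded value 0x1044B is ≥ 0x10000 (shortest form) and not a surrogate.

valid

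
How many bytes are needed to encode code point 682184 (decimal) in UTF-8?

4

U+A68C8 = 0xA68C8. UTF-8 uses 1 byte below 0x80, 2 below 0x800, 3 below 0x10000, 4 up to 0x10FFFF. 0xA68C8 is in U+10000–U+10FFFF → 4 bytes.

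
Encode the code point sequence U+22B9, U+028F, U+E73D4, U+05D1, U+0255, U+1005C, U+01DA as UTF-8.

U+22B9: 3-byte form → E2 8A B9.
U+028F: 2-byte form → CA 8F.
U+E73D4: 4-byte form → F3 A7 8F 94.
U+05D1: 2-byte form → D7 91.
U+0255: 2-byte form → C9 95.
U+1005C: 4-byte form → F0 90 81 9C.
U+01DA: 2-byte form → C7 9A.
Concatenated (19 bytes): E2 8A B9 CA 8F F3 A7 8F 94 D7 91 C9 95 F0 90 81 9C C7 9A.

E2 8A B9 CA 8F F3 A7 8F 94 D7 91 C9 95 F0 90 81 9C C7 9A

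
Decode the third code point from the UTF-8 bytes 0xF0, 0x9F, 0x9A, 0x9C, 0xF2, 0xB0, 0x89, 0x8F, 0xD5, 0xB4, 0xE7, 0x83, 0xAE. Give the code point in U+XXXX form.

Offset 0: leading byte 0xF0 = 11110000 → 4-byte char #1 = F0 9F 9A 9C.
Offset 4: leading byte 0xF2 = 11110010 → 4-byte char #2 = F2 B0 89 8F.
Offset 8: leading byte 0xD5 = 11010101 → 2-byte char #3 = D5 B4.
Leading byte 0xD5 = 11010101 matches 110xxxxx → 2-byte sequence.
Byte 1: 0xD5 = 11010101, payload 10101 (5 bits).
Byte 2: 0xB4 = 10110100 (10xxxxxx ✓), payload 110100.
Concatenate: 10101110100 = 0x574 (11 bits → U+0574).

U+0574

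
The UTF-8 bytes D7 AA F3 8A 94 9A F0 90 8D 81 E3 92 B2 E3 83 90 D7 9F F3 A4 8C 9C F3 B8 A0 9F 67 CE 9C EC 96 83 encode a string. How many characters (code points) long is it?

Byte at offset 0: 0xD7 = 11010111 → 2-byte char (#1). Advance 2.
Byte at offset 2: 0xF3 = 11110011 → 4-byte char (#2). Advance 4.
Byte at offset 6: 0xF0 = 11110000 → 4-byte char (#3). Advance 4.
Byte at offset 10: 0xE3 = 11100011 → 3-byte char (#4). Advance 3.
Byte at offset 13: 0xE3 = 11100011 → 3-byte char (#5). Advance 3.
Byte at offset 16: 0xD7 = 11010111 → 2-byte char (#6). Advance 2.
Byte at offset 18: 0xF3 = 11110011 → 4-byte char (#7). Advance 4.
Byte at offset 22: 0xF3 = 11110011 → 4-byte char (#8). Advance 4.
Byte at offset 26: 0x67 = 01100111 → 1-byte char (#9). Advance 1.
Byte at offset 27: 0xCE = 11001110 → 2-byte char (#10). Advance 2.
Byte at offset 29: 0xEC = 11101100 → 3-byte char (#11). Advance 3.
Reached end at offset 32 after 11 code points.

11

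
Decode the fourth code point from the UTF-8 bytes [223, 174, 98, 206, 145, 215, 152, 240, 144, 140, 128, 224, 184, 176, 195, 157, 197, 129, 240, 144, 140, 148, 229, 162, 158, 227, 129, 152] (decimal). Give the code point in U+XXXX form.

U+05D8

Offset 0: leading byte 0xDF = 11011111 → 2-byte char #1 = DF AE.
Offset 2: leading byte 0x62 = 01100010 → 1-byte char #2 = 62.
Offset 3: leading byte 0xCE = 11001110 → 2-byte char #3 = CE 91.
Offset 5: leading byte 0xD7 = 11010111 → 2-byte char #4 = D7 98.
Leading byte 0xD7 = 11010111 matches 110xxxxx → 2-byte sequence.
Byte 1: 0xD7 = 11010111, payload 10111 (5 bits).
Byte 2: 0x98 = 10011000 (10xxxxxx ✓), payload 011000.
Concatenate: 10111011000 = 0x5D8 (11 bits → U+05D8).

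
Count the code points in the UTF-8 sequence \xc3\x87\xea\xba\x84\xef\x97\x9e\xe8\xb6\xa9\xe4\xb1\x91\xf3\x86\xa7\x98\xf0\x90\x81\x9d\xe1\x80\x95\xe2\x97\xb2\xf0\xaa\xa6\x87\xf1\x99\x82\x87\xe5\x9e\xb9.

Byte at offset 0: 0xC3 = 11000011 → 2-byte char (#1). Advance 2.
Byte at offset 2: 0xEA = 11101010 → 3-byte char (#2). Advance 3.
Byte at offset 5: 0xEF = 11101111 → 3-byte char (#3). Advance 3.
Byte at offset 8: 0xE8 = 11101000 → 3-byte char (#4). Advance 3.
Byte at offset 11: 0xE4 = 11100100 → 3-byte char (#5). Advance 3.
Byte at offset 14: 0xF3 = 11110011 → 4-byte char (#6). Advance 4.
Byte at offset 18: 0xF0 = 11110000 → 4-byte char (#7). Advance 4.
Byte at offset 22: 0xE1 = 11100001 → 3-byte char (#8). Advance 3.
Byte at offset 25: 0xE2 = 11100010 → 3-byte char (#9). Advance 3.
Byte at offset 28: 0xF0 = 11110000 → 4-byte char (#10). Advance 4.
Byte at offset 32: 0xF1 = 11110001 → 4-byte char (#11). Advance 4.
Byte at offset 36: 0xE5 = 11100101 → 3-byte char (#12). Advance 3.
Reached end at offset 39 after 12 code points.

12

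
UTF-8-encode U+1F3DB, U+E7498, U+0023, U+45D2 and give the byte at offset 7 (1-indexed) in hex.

0x92

1-indexed offset 7 is 0-indexed offset 6.
U+1F3DB → 4-byte form F0 9F 8F 9B at offsets 0–3.
U+E7498 → 4-byte form F3 A7 92 98 at offsets 4–7.
Offset 6 falls in char 2's range; it's byte 3 of F3 A7 92 98 = 0x92.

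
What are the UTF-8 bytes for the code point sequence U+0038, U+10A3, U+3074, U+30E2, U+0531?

38 E1 82 A3 E3 81 B4 E3 83 A2 D4 B1

U+0038: 1-byte form → 38.
U+10A3: 3-byte form → E1 82 A3.
U+3074: 3-byte form → E3 81 B4.
U+30E2: 3-byte form → E3 83 A2.
U+0531: 2-byte form → D4 B1.
Concatenated (12 bytes): 38 E1 82 A3 E3 81 B4 E3 83 A2 D4 B1.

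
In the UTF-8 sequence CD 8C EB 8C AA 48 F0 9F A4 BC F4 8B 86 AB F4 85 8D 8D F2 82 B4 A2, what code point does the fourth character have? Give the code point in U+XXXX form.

U+1F93C

Offset 0: leading byte 0xCD = 11001101 → 2-byte char #1 = CD 8C.
Offset 2: leading byte 0xEB = 11101011 → 3-byte char #2 = EB 8C AA.
Offset 5: leading byte 0x48 = 01001000 → 1-byte char #3 = 48.
Offset 6: leading byte 0xF0 = 11110000 → 4-byte char #4 = F0 9F A4 BC.
Leading byte 0xF0 = 11110000 matches 11110xxx → 4-byte sequence.
Byte 1: 0xF0 = 11110000, payload 000 (3 bits).
Byte 2: 0x9F = 10011111 (10xxxxxx ✓), payload 011111.
Byte 3: 0xA4 = 10100100 (10xxxxxx ✓), payload 100100.
Byte 4: 0xBC = 10111100 (10xxxxxx ✓), payload 111100.
Concatenate: 000011111100100111100 = 0x1F93C (21 bits → U+1F93C).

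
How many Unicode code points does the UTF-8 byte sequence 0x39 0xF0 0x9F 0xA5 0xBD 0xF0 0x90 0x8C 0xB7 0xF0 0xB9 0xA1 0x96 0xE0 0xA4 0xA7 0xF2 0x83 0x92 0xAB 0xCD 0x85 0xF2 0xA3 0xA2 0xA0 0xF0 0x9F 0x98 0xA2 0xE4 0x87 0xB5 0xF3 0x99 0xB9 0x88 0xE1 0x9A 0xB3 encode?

Byte at offset 0: 0x39 = 00111001 → 1-byte char (#1). Advance 1.
Byte at offset 1: 0xF0 = 11110000 → 4-byte char (#2). Advance 4.
Byte at offset 5: 0xF0 = 11110000 → 4-byte char (#3). Advance 4.
Byte at offset 9: 0xF0 = 11110000 → 4-byte char (#4). Advance 4.
Byte at offset 13: 0xE0 = 11100000 → 3-byte char (#5). Advance 3.
Byte at offset 16: 0xF2 = 11110010 → 4-byte char (#6). Advance 4.
Byte at offset 20: 0xCD = 11001101 → 2-byte char (#7). Advance 2.
Byte at offset 22: 0xF2 = 11110010 → 4-byte char (#8). Advance 4.
Byte at offset 26: 0xF0 = 11110000 → 4-byte char (#9). Advance 4.
Byte at offset 30: 0xE4 = 11100100 → 3-byte char (#10). Advance 3.
Byte at offset 33: 0xF3 = 11110011 → 4-byte char (#11). Advance 4.
Byte at offset 37: 0xE1 = 11100001 → 3-byte char (#12). Advance 3.
Reached end at offset 40 after 12 code points.

12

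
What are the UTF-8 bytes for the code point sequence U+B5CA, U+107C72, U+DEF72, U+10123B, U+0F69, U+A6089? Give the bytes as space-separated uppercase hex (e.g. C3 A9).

EB 97 8A F4 87 B1 B2 F3 9E BD B2 F4 81 88 BB E0 BD A9 F2 A6 82 89

U+B5CA: 3-byte form → EB 97 8A.
U+107C72: 4-byte form → F4 87 B1 B2.
U+DEF72: 4-byte form → F3 9E BD B2.
U+10123B: 4-byte form → F4 81 88 BB.
U+0F69: 3-byte form → E0 BD A9.
U+A6089: 4-byte form → F2 A6 82 89.
Concatenated (22 bytes): EB 97 8A F4 87 B1 B2 F3 9E BD B2 F4 81 88 BB E0 BD A9 F2 A6 82 89.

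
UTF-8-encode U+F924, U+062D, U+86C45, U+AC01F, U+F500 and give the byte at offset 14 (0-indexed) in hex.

U+F924 → 3-byte form EF A4 A4 at offsets 0–2.
U+062D → 2-byte form D8 AD at offsets 3–4.
U+86C45 → 4-byte form F2 86 B1 85 at offsets 5–8.
U+AC01F → 4-byte form F2 AC 80 9F at offsets 9–12.
U+F500 → 3-byte form EF 94 80 at offsets 13–15.
Offset 14 falls in char 5's range; it's byte 2 of EF 94 80 = 0x94.

0x94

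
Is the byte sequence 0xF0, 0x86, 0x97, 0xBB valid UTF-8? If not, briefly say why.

invalid (overlong encoding)

Leading byte 0xF0 = 11110000 → 4-byte form.
Continuation bytes all match 10xxxxxx. Payload decodes to 0x65FB.
But 0x65FB < 0x10000, the minimum for a 4-byte sequence — this is an overlong encoding.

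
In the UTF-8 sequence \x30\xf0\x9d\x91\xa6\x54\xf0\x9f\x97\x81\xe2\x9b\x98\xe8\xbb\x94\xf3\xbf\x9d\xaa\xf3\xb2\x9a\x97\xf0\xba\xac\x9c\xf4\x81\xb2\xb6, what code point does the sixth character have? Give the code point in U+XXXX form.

Offset 0: leading byte 0x30 = 00110000 → 1-byte char #1 = 30.
Offset 1: leading byte 0xF0 = 11110000 → 4-byte char #2 = F0 9D 91 A6.
Offset 5: leading byte 0x54 = 01010100 → 1-byte char #3 = 54.
Offset 6: leading byte 0xF0 = 11110000 → 4-byte char #4 = F0 9F 97 81.
Offset 10: leading byte 0xE2 = 11100010 → 3-byte char #5 = E2 9B 98.
Offset 13: leading byte 0xE8 = 11101000 → 3-byte char #6 = E8 BB 94.
Leading byte 0xE8 = 11101000 matches 1110xxxx → 3-byte sequence.
Byte 1: 0xE8 = 11101000, payload 1000 (4 bits).
Byte 2: 0xBB = 10111011 (10xxxxxx ✓), payload 111011.
Byte 3: 0x94 = 10010100 (10xxxxxx ✓), payload 010100.
Concatenate: 1000111011010100 = 0x8ED4 (16 bits → U+8ED4).

U+8ED4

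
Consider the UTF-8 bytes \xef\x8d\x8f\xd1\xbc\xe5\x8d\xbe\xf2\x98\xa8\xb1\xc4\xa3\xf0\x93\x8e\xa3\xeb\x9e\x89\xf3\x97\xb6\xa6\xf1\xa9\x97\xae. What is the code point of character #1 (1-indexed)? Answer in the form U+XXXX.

U+F34F

Offset 0: leading byte 0xEF = 11101111 → 3-byte char #1 = EF 8D 8F.
Leading byte 0xEF = 11101111 matches 1110xxxx → 3-byte sequence.
Byte 1: 0xEF = 11101111, payload 1111 (4 bits).
Byte 2: 0x8D = 10001101 (10xxxxxx ✓), payload 001101.
Byte 3: 0x8F = 10001111 (10xxxxxx ✓), payload 001111.
Concatenate: 1111001101001111 = 0xF34F (16 bits → U+F34F).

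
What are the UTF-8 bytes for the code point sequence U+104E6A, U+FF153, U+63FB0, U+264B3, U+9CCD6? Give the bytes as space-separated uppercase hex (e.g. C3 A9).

U+104E6A: 4-byte form → F4 84 B9 AA.
U+FF153: 4-byte form → F3 BF 85 93.
U+63FB0: 4-byte form → F1 A3 BE B0.
U+264B3: 4-byte form → F0 A6 92 B3.
U+9CCD6: 4-byte form → F2 9C B3 96.
Concatenated (20 bytes): F4 84 B9 AA F3 BF 85 93 F1 A3 BE B0 F0 A6 92 B3 F2 9C B3 96.

F4 84 B9 AA F3 BF 85 93 F1 A3 BE B0 F0 A6 92 B3 F2 9C B3 96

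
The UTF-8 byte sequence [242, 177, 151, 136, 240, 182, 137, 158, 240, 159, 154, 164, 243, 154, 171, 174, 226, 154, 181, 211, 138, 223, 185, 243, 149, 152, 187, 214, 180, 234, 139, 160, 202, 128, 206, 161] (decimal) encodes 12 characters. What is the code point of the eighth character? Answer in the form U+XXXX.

U+D563B

Offset 0: leading byte 0xF2 = 11110010 → 4-byte char #1 = F2 B1 97 88.
Offset 4: leading byte 0xF0 = 11110000 → 4-byte char #2 = F0 B6 89 9E.
Offset 8: leading byte 0xF0 = 11110000 → 4-byte char #3 = F0 9F 9A A4.
Offset 12: leading byte 0xF3 = 11110011 → 4-byte char #4 = F3 9A AB AE.
Offset 16: leading byte 0xE2 = 11100010 → 3-byte char #5 = E2 9A B5.
Offset 19: leading byte 0xD3 = 11010011 → 2-byte char #6 = D3 8A.
Offset 21: leading byte 0xDF = 11011111 → 2-byte char #7 = DF B9.
Offset 23: leading byte 0xF3 = 11110011 → 4-byte char #8 = F3 95 98 BB.
Leading byte 0xF3 = 11110011 matches 11110xxx → 4-byte sequence.
Byte 1: 0xF3 = 11110011, payload 011 (3 bits).
Byte 2: 0x95 = 10010101 (10xxxxxx ✓), payload 010101.
Byte 3: 0x98 = 10011000 (10xxxxxx ✓), payload 011000.
Byte 4: 0xBB = 10111011 (10xxxxxx ✓), payload 111011.
Concatenate: 011010101011000111011 = 0xD563B (21 bits → U+D563B).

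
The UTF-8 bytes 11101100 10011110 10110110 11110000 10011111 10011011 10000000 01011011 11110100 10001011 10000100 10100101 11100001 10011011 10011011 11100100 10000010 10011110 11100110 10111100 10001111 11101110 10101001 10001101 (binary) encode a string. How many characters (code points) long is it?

8

Byte at offset 0: 0xEC = 11101100 → 3-byte char (#1). Advance 3.
Byte at offset 3: 0xF0 = 11110000 → 4-byte char (#2). Advance 4.
Byte at offset 7: 0x5B = 01011011 → 1-byte char (#3). Advance 1.
Byte at offset 8: 0xF4 = 11110100 → 4-byte char (#4). Advance 4.
Byte at offset 12: 0xE1 = 11100001 → 3-byte char (#5). Advance 3.
Byte at offset 15: 0xE4 = 11100100 → 3-byte char (#6). Advance 3.
Byte at offset 18: 0xE6 = 11100110 → 3-byte char (#7). Advance 3.
Byte at offset 21: 0xEE = 11101110 → 3-byte char (#8). Advance 3.
Reached end at offset 24 after 8 code points.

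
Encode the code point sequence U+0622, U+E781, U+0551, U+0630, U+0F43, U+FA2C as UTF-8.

D8 A2 EE 9E 81 D5 91 D8 B0 E0 BD 83 EF A8 AC

U+0622: 2-byte form → D8 A2.
U+E781: 3-byte form → EE 9E 81.
U+0551: 2-byte form → D5 91.
U+0630: 2-byte form → D8 B0.
U+0F43: 3-byte form → E0 BD 83.
U+FA2C: 3-byte form → EF A8 AC.
Concatenated (15 bytes): D8 A2 EE 9E 81 D5 91 D8 B0 E0 BD 83 EF A8 AC.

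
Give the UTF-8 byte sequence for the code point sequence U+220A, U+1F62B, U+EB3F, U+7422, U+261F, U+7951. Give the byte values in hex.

U+220A: 3-byte form → E2 88 8A.
U+1F62B: 4-byte form → F0 9F 98 AB.
U+EB3F: 3-byte form → EE AC BF.
U+7422: 3-byte form → E7 90 A2.
U+261F: 3-byte form → E2 98 9F.
U+7951: 3-byte form → E7 A5 91.
Concatenated (19 bytes): E2 88 8A F0 9F 98 AB EE AC BF E7 90 A2 E2 98 9F E7 A5 91.

E2 88 8A F0 9F 98 AB EE AC BF E7 90 A2 E2 98 9F E7 A5 91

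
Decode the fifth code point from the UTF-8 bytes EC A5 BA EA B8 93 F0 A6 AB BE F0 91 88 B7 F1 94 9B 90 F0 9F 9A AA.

Offset 0: leading byte 0xEC = 11101100 → 3-byte char #1 = EC A5 BA.
Offset 3: leading byte 0xEA = 11101010 → 3-byte char #2 = EA B8 93.
Offset 6: leading byte 0xF0 = 11110000 → 4-byte char #3 = F0 A6 AB BE.
Offset 10: leading byte 0xF0 = 11110000 → 4-byte char #4 = F0 91 88 B7.
Offset 14: leading byte 0xF1 = 11110001 → 4-byte char #5 = F1 94 9B 90.
Leading byte 0xF1 = 11110001 matches 11110xxx → 4-byte sequence.
Byte 1: 0xF1 = 11110001, payload 001 (3 bits).
Byte 2: 0x94 = 10010100 (10xxxxxx ✓), payload 010100.
Byte 3: 0x9B = 10011011 (10xxxxxx ✓), payload 011011.
Byte 4: 0x90 = 10010000 (10xxxxxx ✓), payload 010000.
Concatenate: 001010100011011010000 = 0x546D0 (21 bits → U+546D0).

U+546D0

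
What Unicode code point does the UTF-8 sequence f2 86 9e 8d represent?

U+8678D

Leading byte 0xF2 = 11110010 matches 11110xxx → 4-byte sequence.
Byte 1: 0xF2 = 11110010, payload 010 (3 bits).
Byte 2: 0x86 = 10000110 (10xxxxxx ✓), payload 000110.
Byte 3: 0x9E = 10011110 (10xxxxxx ✓), payload 011110.
Byte 4: 0x8D = 10001101 (10xxxxxx ✓), payload 001101.
Concatenate: 010000110011110001101 = 0x8678D (21 bits → U+8678D).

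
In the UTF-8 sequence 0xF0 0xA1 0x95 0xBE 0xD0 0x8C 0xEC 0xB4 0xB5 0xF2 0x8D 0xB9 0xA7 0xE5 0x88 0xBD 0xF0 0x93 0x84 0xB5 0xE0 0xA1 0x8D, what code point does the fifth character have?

U+523D

Offset 0: leading byte 0xF0 = 11110000 → 4-byte char #1 = F0 A1 95 BE.
Offset 4: leading byte 0xD0 = 11010000 → 2-byte char #2 = D0 8C.
Offset 6: leading byte 0xEC = 11101100 → 3-byte char #3 = EC B4 B5.
Offset 9: leading byte 0xF2 = 11110010 → 4-byte char #4 = F2 8D B9 A7.
Offset 13: leading byte 0xE5 = 11100101 → 3-byte char #5 = E5 88 BD.
Leading byte 0xE5 = 11100101 matches 1110xxxx → 3-byte sequence.
Byte 1: 0xE5 = 11100101, payload 0101 (4 bits).
Byte 2: 0x88 = 10001000 (10xxxxxx ✓), payload 001000.
Byte 3: 0xBD = 10111101 (10xxxxxx ✓), payload 111101.
Concatenate: 0101001000111101 = 0x523D (16 bits → U+523D).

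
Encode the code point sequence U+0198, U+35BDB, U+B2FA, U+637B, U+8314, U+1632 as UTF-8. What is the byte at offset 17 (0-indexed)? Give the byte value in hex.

U+0198 → 2-byte form C6 98 at offsets 0–1.
U+35BDB → 4-byte form F0 B5 AF 9B at offsets 2–5.
U+B2FA → 3-byte form EB 8B BA at offsets 6–8.
U+637B → 3-byte form E6 8D BB at offsets 9–11.
U+8314 → 3-byte form E8 8C 94 at offsets 12–14.
U+1632 → 3-byte form E1 98 B2 at offsets 15–17.
Offset 17 falls in char 6's range; it's byte 3 of E1 98 B2 = 0xB2.

0xB2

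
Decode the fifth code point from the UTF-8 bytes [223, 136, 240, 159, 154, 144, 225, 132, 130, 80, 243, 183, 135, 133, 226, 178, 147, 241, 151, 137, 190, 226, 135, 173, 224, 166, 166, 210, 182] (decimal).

Offset 0: leading byte 0xDF = 11011111 → 2-byte char #1 = DF 88.
Offset 2: leading byte 0xF0 = 11110000 → 4-byte char #2 = F0 9F 9A 90.
Offset 6: leading byte 0xE1 = 11100001 → 3-byte char #3 = E1 84 82.
Offset 9: leading byte 0x50 = 01010000 → 1-byte char #4 = 50.
Offset 10: leading byte 0xF3 = 11110011 → 4-byte char #5 = F3 B7 87 85.
Leading byte 0xF3 = 11110011 matches 11110xxx → 4-byte sequence.
Byte 1: 0xF3 = 11110011, payload 011 (3 bits).
Byte 2: 0xB7 = 10110111 (10xxxxxx ✓), payload 110111.
Byte 3: 0x87 = 10000111 (10xxxxxx ✓), payload 000111.
Byte 4: 0x85 = 10000101 (10xxxxxx ✓), payload 000101.
Concatenate: 011110111000111000101 = 0xF71C5 (21 bits → U+F71C5).

U+F71C5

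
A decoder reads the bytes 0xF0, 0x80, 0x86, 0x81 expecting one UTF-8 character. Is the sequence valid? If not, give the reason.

Leading byte 0xF0 = 11110000 → 4-byte form.
Continuation bytes all match 10xxxxxx. Payload decodes to 0x181.
But 0x181 < 0x10000, the minimum for a 4-byte sequence — this is an overlong encoding.

invalid (overlong encoding)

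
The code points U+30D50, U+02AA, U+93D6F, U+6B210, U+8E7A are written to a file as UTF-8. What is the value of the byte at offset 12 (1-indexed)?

0xAB

1-indexed offset 12 is 0-indexed offset 11.
U+30D50 → 4-byte form F0 B0 B5 90 at offsets 0–3.
U+02AA → 2-byte form CA AA at offsets 4–5.
U+93D6F → 4-byte form F2 93 B5 AF at offsets 6–9.
U+6B210 → 4-byte form F1 AB 88 90 at offsets 10–13.
Offset 11 falls in char 4's range; it's byte 2 of F1 AB 88 90 = 0xAB.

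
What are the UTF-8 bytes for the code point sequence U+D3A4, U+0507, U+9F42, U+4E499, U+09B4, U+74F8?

U+D3A4: 3-byte form → ED 8E A4.
U+0507: 2-byte form → D4 87.
U+9F42: 3-byte form → E9 BD 82.
U+4E499: 4-byte form → F1 8E 92 99.
U+09B4: 3-byte form → E0 A6 B4.
U+74F8: 3-byte form → E7 93 B8.
Concatenated (18 bytes): ED 8E A4 D4 87 E9 BD 82 F1 8E 92 99 E0 A6 B4 E7 93 B8.

ED 8E A4 D4 87 E9 BD 82 F1 8E 92 99 E0 A6 B4 E7 93 B8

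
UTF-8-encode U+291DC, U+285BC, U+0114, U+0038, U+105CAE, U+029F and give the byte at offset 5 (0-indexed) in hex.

U+291DC → 4-byte form F0 A9 87 9C at offsets 0–3.
U+285BC → 4-byte form F0 A8 96 BC at offsets 4–7.
Offset 5 falls in char 2's range; it's byte 2 of F0 A8 96 BC = 0xA8.

0xA8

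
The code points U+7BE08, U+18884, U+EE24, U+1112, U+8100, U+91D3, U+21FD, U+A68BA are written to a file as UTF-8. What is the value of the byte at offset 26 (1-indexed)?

1-indexed offset 26 is 0-indexed offset 25.
U+7BE08 → 4-byte form F1 BB B8 88 at offsets 0–3.
U+18884 → 4-byte form F0 98 A2 84 at offsets 4–7.
U+EE24 → 3-byte form EE B8 A4 at offsets 8–10.
U+1112 → 3-byte form E1 84 92 at offsets 11–13.
U+8100 → 3-byte form E8 84 80 at offsets 14–16.
U+91D3 → 3-byte form E9 87 93 at offsets 17–19.
U+21FD → 3-byte form E2 87 BD at offsets 20–22.
U+A68BA → 4-byte form F2 A6 A2 BA at offsets 23–26.
Offset 25 falls in char 8's range; it's byte 3 of F2 A6 A2 BA = 0xA2.

0xA2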